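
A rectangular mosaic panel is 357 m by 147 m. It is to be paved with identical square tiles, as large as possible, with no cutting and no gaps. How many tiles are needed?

Tile side = gcd(357, 147).
357 = 3 × 7 × 17
147 = 3 × 7^2
gcd(357, 147) = 3 × 7 = 21.
Tiles: (357/21) × (147/21) = 17 × 7 = 119.

119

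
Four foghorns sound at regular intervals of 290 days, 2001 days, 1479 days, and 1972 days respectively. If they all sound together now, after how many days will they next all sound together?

680340 days

They coincide at every common multiple of the periods; the first is the LCM.
290 = 2 × 5 × 29
2001 = 3 × 23 × 29
1479 = 3 × 17 × 29
1972 = 2^2 × 17 × 29
LCM(290, 2001, 1479, 1972) = 2^2 × 3 × 5 × 17 × 23 × 29 = 680340.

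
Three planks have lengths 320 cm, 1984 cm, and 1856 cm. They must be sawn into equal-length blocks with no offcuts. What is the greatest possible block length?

The block length must divide every plank, so the greatest is gcd(320, 1984, 1856).
320 = 2^6 × 5
1984 = 2^6 × 31
1856 = 2^6 × 29
gcd(320, 1984, 1856) = 2^6 = 64.

64 cm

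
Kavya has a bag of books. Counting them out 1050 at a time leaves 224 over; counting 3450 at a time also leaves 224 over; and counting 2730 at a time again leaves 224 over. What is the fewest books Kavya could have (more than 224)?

314174

N − 224 must be a common multiple of 1050, 3450, and 2730.
1050 = 2 × 3 × 5^2 × 7
3450 = 2 × 3 × 5^2 × 23
2730 = 2 × 3 × 5 × 7 × 13
LCM(1050, 3450, 2730) = 2 × 3 × 5^2 × 7 × 13 × 23 = 313950.
Smallest N > 224 is LCM + 224 = 313950 + 224 = 314174.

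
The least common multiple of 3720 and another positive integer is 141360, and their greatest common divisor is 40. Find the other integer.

1520

gcd × lcm = product of the two integers, so the other integer is (40 × 141360) / 3720 = 1520.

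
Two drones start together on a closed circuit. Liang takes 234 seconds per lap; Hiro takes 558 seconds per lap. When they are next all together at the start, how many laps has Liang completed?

31 laps

All finish a whole number of cycles simultaneously at t = LCM of the periods.
234 = 2 × 3^2 × 13
558 = 2 × 3^2 × 31
LCM(234, 558) = 2 × 3^2 × 13 × 31 = 7254.
Laps for period 234: 7254 / 234 = 31.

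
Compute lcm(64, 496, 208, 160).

128960

64 = 2^6
496 = 2^4 × 31
208 = 2^4 × 13
160 = 2^5 × 5
LCM(64, 496, 208, 160) = 2^6 × 5 × 13 × 31 = 128960.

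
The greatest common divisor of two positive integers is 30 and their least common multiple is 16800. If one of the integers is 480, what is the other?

For two integers, gcd × lcm = product, so the other is (30 × 16800) / 480 = 504000 / 480 = 1050.

1050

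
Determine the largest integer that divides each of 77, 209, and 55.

11

77 = 7 × 11
209 = 11 × 19
55 = 5 × 11
gcd(77, 209, 55) = 11.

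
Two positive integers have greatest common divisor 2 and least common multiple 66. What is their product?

For any two positive integers, gcd × lcm = product = 2 × 66 = 132.

132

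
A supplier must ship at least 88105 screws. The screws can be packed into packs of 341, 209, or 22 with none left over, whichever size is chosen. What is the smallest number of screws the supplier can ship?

90706

The number of screws must be a common multiple of 341, 209, and 22, so a multiple of their LCM.
341 = 11 × 31
209 = 11 × 19
22 = 2 × 11
LCM(341, 209, 22) = 2 × 11 × 19 × 31 = 12958.
Smallest multiple of 12958 that is ≥ 88105: ⌈88105/12958⌉ × 12958 = 7 × 12958 = 90706.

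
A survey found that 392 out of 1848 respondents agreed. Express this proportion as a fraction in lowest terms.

7/33

392 = 2^3 × 7^2
1848 = 2^3 × 3 × 7 × 11
gcd(392, 1848) = 2^3 × 7 = 56.
Divide numerator and denominator by 56: 392/1848 = 7/33.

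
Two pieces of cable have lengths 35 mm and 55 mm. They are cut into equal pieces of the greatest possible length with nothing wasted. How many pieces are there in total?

18

Piece length = gcd(35, 55).
35 = 5 × 7
55 = 5 × 11
gcd(35, 55) = 5.
Total pieces = 35/5 + 55/5 = 7 + 11 = 18.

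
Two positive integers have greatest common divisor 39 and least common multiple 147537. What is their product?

For any two positive integers, gcd × lcm = product = 39 × 147537 = 5753943.

5753943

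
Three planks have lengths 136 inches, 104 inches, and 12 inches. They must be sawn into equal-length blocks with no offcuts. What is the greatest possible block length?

4 inches

This is the greatest common divisor of 136, 104, and 12.
136 = 2^3 × 17
104 = 2^3 × 13
12 = 2^2 × 3
gcd(136, 104, 12) = 2^2 = 4.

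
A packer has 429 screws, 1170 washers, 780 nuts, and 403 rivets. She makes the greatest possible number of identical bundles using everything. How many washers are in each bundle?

90

Number of bundles = gcd(429, 1170, 780, 403).
429 = 3 × 11 × 13
1170 = 2 × 3^2 × 5 × 13
780 = 2^2 × 3 × 5 × 13
403 = 13 × 31
gcd(429, 1170, 780, 403) = 13.
washers per bundle = 1170 / 13 = 90.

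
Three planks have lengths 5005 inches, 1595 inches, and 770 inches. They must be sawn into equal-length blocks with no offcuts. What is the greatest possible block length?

55 inches

The block length must divide every plank, so the greatest is gcd(5005, 1595, 770).
5005 = 5 × 7 × 11 × 13
1595 = 5 × 11 × 29
770 = 2 × 5 × 7 × 11
gcd(5005, 1595, 770) = 5 × 11 = 55.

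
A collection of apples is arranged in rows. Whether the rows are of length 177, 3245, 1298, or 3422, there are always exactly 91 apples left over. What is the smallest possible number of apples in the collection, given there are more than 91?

564721

N − 91 must be a common multiple of 177, 3245, 1298, and 3422.
177 = 3 × 59
3245 = 5 × 11 × 59
1298 = 2 × 11 × 59
3422 = 2 × 29 × 59
LCM(177, 3245, 1298, 3422) = 2 × 3 × 5 × 11 × 29 × 59 = 564630.
Smallest N > 91 is LCM + 91 = 564630 + 91 = 564721.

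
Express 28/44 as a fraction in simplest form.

28 = 2^2 × 7
44 = 2^2 × 11
gcd(28, 44) = 2^2 = 4.
Divide numerator and denominator by 4: 28/44 = 7/11.

7/11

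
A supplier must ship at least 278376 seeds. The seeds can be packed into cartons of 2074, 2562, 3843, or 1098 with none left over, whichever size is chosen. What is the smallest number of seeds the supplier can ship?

391986

The number of seeds must be a common multiple of 2074, 2562, 3843, and 1098, so a multiple of their LCM.
2074 = 2 × 17 × 61
2562 = 2 × 3 × 7 × 61
3843 = 3^2 × 7 × 61
1098 = 2 × 3^2 × 61
LCM(2074, 2562, 3843, 1098) = 2 × 3^2 × 7 × 17 × 61 = 130662.
Smallest multiple of 130662 that is ≥ 278376: ⌈278376/130662⌉ × 130662 = 3 × 130662 = 391986.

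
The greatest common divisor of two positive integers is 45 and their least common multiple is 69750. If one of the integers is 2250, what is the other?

1395

For two integers, gcd × lcm = product, so the other is (45 × 69750) / 2250 = 3138750 / 2250 = 1395.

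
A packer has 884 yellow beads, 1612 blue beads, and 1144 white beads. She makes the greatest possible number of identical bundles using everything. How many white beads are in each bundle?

22

Number of bundles = gcd(884, 1612, 1144).
884 = 2^2 × 13 × 17
1612 = 2^2 × 13 × 31
1144 = 2^3 × 11 × 13
gcd(884, 1612, 1144) = 2^2 × 13 = 52.
white beads per bundle = 1144 / 52 = 22.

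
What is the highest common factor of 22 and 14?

22 = 2 × 11
14 = 2 × 7
gcd(22, 14) = 2.

2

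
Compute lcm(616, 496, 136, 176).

616 = 2^3 × 7 × 11
496 = 2^4 × 31
136 = 2^3 × 17
176 = 2^4 × 11
LCM(616, 496, 136, 176) = 2^4 × 7 × 11 × 17 × 31 = 649264.

649264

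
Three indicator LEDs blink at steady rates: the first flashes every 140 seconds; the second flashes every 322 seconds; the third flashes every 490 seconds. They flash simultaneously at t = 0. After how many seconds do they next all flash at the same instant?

They coincide at every common multiple of the periods; the first is the LCM.
140 = 2^2 × 5 × 7
322 = 2 × 7 × 23
490 = 2 × 5 × 7^2
LCM(140, 322, 490) = 2^2 × 5 × 7^2 × 23 = 22540.

22540 seconds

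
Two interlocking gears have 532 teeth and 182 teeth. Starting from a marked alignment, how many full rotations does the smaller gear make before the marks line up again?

38 rotations

All finish a whole number of cycles simultaneously at t = LCM of the periods.
532 = 2^2 × 7 × 19
182 = 2 × 7 × 13
LCM(532, 182) = 2^2 × 7 × 13 × 19 = 6916.
Rotations for period 182: 6916 / 182 = 38.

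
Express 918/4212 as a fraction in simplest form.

17/78

918 = 2 × 3^3 × 17
4212 = 2^2 × 3^4 × 13
gcd(918, 4212) = 2 × 3^3 = 54.
Divide numerator and denominator by 54: 918/4212 = 17/78.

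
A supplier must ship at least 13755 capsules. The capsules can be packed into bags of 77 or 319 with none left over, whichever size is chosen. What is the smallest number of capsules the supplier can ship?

15631

The number of capsules must be a common multiple of 77 and 319, so a multiple of their LCM.
77 = 7 × 11
319 = 11 × 29
LCM(77, 319) = 7 × 11 × 29 = 2233.
Smallest multiple of 2233 that is ≥ 13755: ⌈13755/2233⌉ × 2233 = 7 × 2233 = 15631.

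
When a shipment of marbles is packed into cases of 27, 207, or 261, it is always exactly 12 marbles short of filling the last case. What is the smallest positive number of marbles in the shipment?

17997

Being 12 short of a full case of size k means N ≡ −12 (mod k), i.e. N + 12 is a multiple of each size.
27 = 3^3
207 = 3^2 × 23
261 = 3^2 × 29
LCM(27, 207, 261) = 3^3 × 23 × 29 = 18009.
Smallest positive N is 18009 − 12 = 17997.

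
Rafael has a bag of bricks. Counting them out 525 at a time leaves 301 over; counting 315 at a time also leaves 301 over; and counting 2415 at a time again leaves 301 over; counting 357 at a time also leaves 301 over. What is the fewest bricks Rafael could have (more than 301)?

616126

N − 301 must be a common multiple of 525, 315, 2415, and 357.
525 = 3 × 5^2 × 7
315 = 3^2 × 5 × 7
2415 = 3 × 5 × 7 × 23
357 = 3 × 7 × 17
LCM(525, 315, 2415, 357) = 3^2 × 5^2 × 7 × 17 × 23 = 615825.
Smallest N > 301 is LCM + 301 = 615825 + 301 = 616126.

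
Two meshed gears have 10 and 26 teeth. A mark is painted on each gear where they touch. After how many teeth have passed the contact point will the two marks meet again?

130 teeth

We need the least common multiple of the intervals.
10 = 2 × 5
26 = 2 × 13
LCM(10, 26) = 2 × 5 × 13 = 130.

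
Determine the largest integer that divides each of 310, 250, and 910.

310 = 2 × 5 × 31
250 = 2 × 5^3
910 = 2 × 5 × 7 × 13
gcd(310, 250, 910) = 2 × 5 = 10.

10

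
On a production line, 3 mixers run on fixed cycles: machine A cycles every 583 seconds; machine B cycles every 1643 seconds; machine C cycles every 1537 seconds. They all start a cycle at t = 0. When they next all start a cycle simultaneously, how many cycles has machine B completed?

All finish a whole number of cycles simultaneously at t = LCM of the periods.
583 = 11 × 53
1643 = 31 × 53
1537 = 29 × 53
LCM(583, 1643, 1537) = 11 × 29 × 31 × 53 = 524117.
Cycles for period 1643: 524117 / 1643 = 319.

319 cycles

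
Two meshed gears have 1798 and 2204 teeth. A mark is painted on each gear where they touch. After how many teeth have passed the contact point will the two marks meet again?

They coincide at every common multiple of the periods; the first is the LCM.
1798 = 2 × 29 × 31
2204 = 2^2 × 19 × 29
LCM(1798, 2204) = 2^2 × 19 × 29 × 31 = 68324.

68324 teeth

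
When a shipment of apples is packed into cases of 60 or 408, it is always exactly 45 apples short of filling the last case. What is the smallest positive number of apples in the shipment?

Being 45 short of a full case of size k means N ≡ −45 (mod k), i.e. N + 45 is a multiple of each size.
60 = 2^2 × 3 × 5
408 = 2^3 × 3 × 17
LCM(60, 408) = 2^3 × 3 × 5 × 17 = 2040.
Smallest positive N is 2040 − 45 = 1995.

1995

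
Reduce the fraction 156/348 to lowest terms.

13/29

156 = 2^2 × 3 × 13
348 = 2^2 × 3 × 29
gcd(156, 348) = 2^2 × 3 = 12.
Divide numerator and denominator by 12: 156/348 = 13/29.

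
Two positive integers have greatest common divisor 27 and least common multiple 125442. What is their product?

For any two positive integers, gcd × lcm = product = 27 × 125442 = 3386934.

3386934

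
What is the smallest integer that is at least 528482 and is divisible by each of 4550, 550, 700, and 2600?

The integer must be a common multiple of 4550, 550, 700, and 2600, so a multiple of their LCM.
4550 = 2 × 5^2 × 7 × 13
550 = 2 × 5^2 × 11
700 = 2^2 × 5^2 × 7
2600 = 2^3 × 5^2 × 13
LCM(4550, 550, 700, 2600) = 2^3 × 5^2 × 7 × 11 × 13 = 200200.
Smallest multiple of 200200 that is ≥ 528482: ⌈528482/200200⌉ × 200200 = 3 × 200200 = 600600.

600600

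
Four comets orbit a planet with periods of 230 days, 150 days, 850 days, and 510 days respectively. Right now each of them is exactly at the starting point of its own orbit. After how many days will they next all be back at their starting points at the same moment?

We need the least common multiple of the intervals.
230 = 2 × 5 × 23
150 = 2 × 3 × 5^2
850 = 2 × 5^2 × 17
510 = 2 × 3 × 5 × 17
LCM(230, 150, 850, 510) = 2 × 3 × 5^2 × 17 × 23 = 58650.

58650 days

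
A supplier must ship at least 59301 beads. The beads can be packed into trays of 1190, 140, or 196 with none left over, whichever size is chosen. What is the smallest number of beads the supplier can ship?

The number of beads must be a common multiple of 1190, 140, and 196, so a multiple of their LCM.
1190 = 2 × 5 × 7 × 17
140 = 2^2 × 5 × 7
196 = 2^2 × 7^2
LCM(1190, 140, 196) = 2^2 × 5 × 7^2 × 17 = 16660.
Smallest multiple of 16660 that is ≥ 59301: ⌈59301/16660⌉ × 16660 = 4 × 16660 = 66640.

66640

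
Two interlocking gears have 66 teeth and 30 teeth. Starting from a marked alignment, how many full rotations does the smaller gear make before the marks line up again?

All finish a whole number of cycles simultaneously at t = LCM of the periods.
66 = 2 × 3 × 11
30 = 2 × 3 × 5
LCM(66, 30) = 2 × 3 × 5 × 11 = 330.
Rotations for period 30: 330 / 30 = 11.

11 rotations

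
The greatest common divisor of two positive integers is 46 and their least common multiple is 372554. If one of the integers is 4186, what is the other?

For two integers, gcd × lcm = product, so the other is (46 × 372554) / 4186 = 17137484 / 4186 = 4094.

4094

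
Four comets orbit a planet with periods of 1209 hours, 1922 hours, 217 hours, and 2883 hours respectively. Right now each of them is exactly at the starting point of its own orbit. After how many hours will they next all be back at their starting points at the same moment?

524706 hours

The first simultaneous occurrence is after LCM of the individual periods.
1209 = 3 × 13 × 31
1922 = 2 × 31^2
217 = 7 × 31
2883 = 3 × 31^2
LCM(1209, 1922, 217, 2883) = 2 × 3 × 7 × 13 × 31^2 = 524706.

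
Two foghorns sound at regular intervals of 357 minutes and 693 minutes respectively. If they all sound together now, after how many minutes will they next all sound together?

We need the least common multiple of the intervals.
357 = 3 × 7 × 17
693 = 3^2 × 7 × 11
LCM(357, 693) = 3^2 × 7 × 11 × 17 = 11781.

11781 minutes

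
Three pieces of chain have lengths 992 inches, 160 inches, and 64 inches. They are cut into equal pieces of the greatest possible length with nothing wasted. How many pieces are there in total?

38

Piece length = gcd(992, 160, 64).
992 = 2^5 × 31
160 = 2^5 × 5
64 = 2^6
gcd(992, 160, 64) = 2^5 = 32.
Total pieces = 992/32 + 160/32 + 64/32 = 31 + 5 + 2 = 38.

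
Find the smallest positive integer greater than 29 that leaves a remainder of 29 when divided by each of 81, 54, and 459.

N − 29 must be a common multiple of 81, 54, and 459.
81 = 3^4
54 = 2 × 3^3
459 = 3^3 × 17
LCM(81, 54, 459) = 2 × 3^4 × 17 = 2754.
Smallest N > 29 is LCM + 29 = 2754 + 29 = 2783.

2783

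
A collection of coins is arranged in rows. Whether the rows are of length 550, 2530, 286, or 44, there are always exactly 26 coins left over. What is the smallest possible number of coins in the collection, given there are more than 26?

328926

N − 26 must be a common multiple of 550, 2530, 286, and 44.
550 = 2 × 5^2 × 11
2530 = 2 × 5 × 11 × 23
286 = 2 × 11 × 13
44 = 2^2 × 11
LCM(550, 2530, 286, 44) = 2^2 × 5^2 × 11 × 13 × 23 = 328900.
Smallest N > 26 is LCM + 26 = 328900 + 26 = 328926.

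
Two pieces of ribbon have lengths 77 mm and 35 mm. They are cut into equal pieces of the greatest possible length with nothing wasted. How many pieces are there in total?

Piece length = gcd(77, 35).
77 = 7 × 11
35 = 5 × 7
gcd(77, 35) = 7.
Total pieces = 77/7 + 35/7 = 11 + 5 = 16.

16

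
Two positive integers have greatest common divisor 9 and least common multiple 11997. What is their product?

For any two positive integers, gcd × lcm = product = 9 × 11997 = 107973.

107973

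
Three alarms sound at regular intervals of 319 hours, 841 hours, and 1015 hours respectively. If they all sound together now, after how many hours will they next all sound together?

323785 hours

We need the least common multiple of the intervals.
319 = 11 × 29
841 = 29^2
1015 = 5 × 7 × 29
LCM(319, 841, 1015) = 5 × 7 × 11 × 29^2 = 323785.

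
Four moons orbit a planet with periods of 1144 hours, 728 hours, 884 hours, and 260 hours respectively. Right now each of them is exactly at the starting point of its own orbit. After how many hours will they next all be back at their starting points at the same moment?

The first simultaneous occurrence is after LCM of the individual periods.
1144 = 2^3 × 11 × 13
728 = 2^3 × 7 × 13
884 = 2^2 × 13 × 17
260 = 2^2 × 5 × 13
LCM(1144, 728, 884, 260) = 2^3 × 5 × 7 × 11 × 13 × 17 = 680680.

680680 hours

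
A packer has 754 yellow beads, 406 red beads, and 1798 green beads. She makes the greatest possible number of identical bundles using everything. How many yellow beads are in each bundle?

13

Number of bundles = gcd(754, 406, 1798).
754 = 2 × 13 × 29
406 = 2 × 7 × 29
1798 = 2 × 29 × 31
gcd(754, 406, 1798) = 2 × 29 = 58.
yellow beads per bundle = 754 / 58 = 13.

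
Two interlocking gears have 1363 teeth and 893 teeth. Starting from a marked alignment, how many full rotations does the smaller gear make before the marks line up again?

29 rotations

All finish a whole number of cycles simultaneously at t = LCM of the periods.
1363 = 29 × 47
893 = 19 × 47
LCM(1363, 893) = 19 × 29 × 47 = 25897.
Rotations for period 893: 25897 / 893 = 29.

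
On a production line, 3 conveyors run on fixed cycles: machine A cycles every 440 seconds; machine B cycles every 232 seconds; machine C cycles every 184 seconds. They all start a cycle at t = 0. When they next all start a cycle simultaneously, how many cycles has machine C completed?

1595 cycles

The first common completion time is the LCM of the periods.
440 = 2^3 × 5 × 11
232 = 2^3 × 29
184 = 2^3 × 23
LCM(440, 232, 184) = 2^3 × 5 × 11 × 23 × 29 = 293480.
Cycles for period 184: 293480 / 184 = 1595.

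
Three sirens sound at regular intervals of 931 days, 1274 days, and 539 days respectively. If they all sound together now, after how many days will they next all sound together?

The first simultaneous occurrence is after LCM of the individual periods.
931 = 7^2 × 19
1274 = 2 × 7^2 × 13
539 = 7^2 × 11
LCM(931, 1274, 539) = 2 × 7^2 × 11 × 13 × 19 = 266266.

266266 days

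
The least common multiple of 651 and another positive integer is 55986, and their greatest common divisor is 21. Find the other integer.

1806

gcd × lcm = product of the two integers, so the other integer is (21 × 55986) / 651 = 1806.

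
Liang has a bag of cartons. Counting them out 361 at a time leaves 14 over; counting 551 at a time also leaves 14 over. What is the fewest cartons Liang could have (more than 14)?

10483

N − 14 must be a common multiple of 361 and 551.
361 = 19^2
551 = 19 × 29
LCM(361, 551) = 19^2 × 29 = 10469.
Smallest N > 14 is LCM + 14 = 10469 + 14 = 10483.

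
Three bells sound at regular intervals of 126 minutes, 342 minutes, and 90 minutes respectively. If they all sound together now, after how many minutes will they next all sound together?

We need the least common multiple of the intervals.
126 = 2 × 3^2 × 7
342 = 2 × 3^2 × 19
90 = 2 × 3^2 × 5
LCM(126, 342, 90) = 2 × 3^2 × 5 × 7 × 19 = 11970.

11970 minutes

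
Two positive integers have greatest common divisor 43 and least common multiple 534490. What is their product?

22983070

For any two positive integers, gcd × lcm = product = 43 × 534490 = 22983070.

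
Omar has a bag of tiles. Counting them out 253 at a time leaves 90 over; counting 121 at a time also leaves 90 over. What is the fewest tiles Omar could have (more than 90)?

2873

N − 90 must be a common multiple of 253 and 121.
253 = 11 × 23
121 = 11^2
LCM(253, 121) = 11^2 × 23 = 2783.
Smallest N > 90 is LCM + 90 = 2783 + 90 = 2873.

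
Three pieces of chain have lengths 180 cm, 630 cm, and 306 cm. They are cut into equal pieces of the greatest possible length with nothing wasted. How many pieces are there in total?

62

Piece length = gcd(180, 630, 306).
180 = 2^2 × 3^2 × 5
630 = 2 × 3^2 × 5 × 7
306 = 2 × 3^2 × 17
gcd(180, 630, 306) = 2 × 3^2 = 18.
Total pieces = 180/18 + 630/18 + 306/18 = 10 + 35 + 17 = 62.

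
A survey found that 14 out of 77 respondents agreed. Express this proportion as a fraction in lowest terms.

14 = 2 × 7
77 = 7 × 11
gcd(14, 77) = 7.
Divide numerator and denominator by 7: 14/77 = 2/11.

2/11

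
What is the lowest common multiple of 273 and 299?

6279

273 = 3 × 7 × 13
299 = 13 × 23
LCM(273, 299) = 3 × 7 × 13 × 23 = 6279.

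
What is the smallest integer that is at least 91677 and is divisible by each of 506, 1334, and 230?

The integer must be a common multiple of 506, 1334, and 230, so a multiple of their LCM.
506 = 2 × 11 × 23
1334 = 2 × 23 × 29
230 = 2 × 5 × 23
LCM(506, 1334, 230) = 2 × 5 × 11 × 23 × 29 = 73370.
Smallest multiple of 73370 that is ≥ 91677: ⌈91677/73370⌉ × 73370 = 2 × 73370 = 146740.

146740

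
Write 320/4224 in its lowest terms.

320 = 2^6 × 5
4224 = 2^7 × 3 × 11
gcd(320, 4224) = 2^6 = 64.
Divide numerator and denominator by 64: 320/4224 = 5/66.

5/66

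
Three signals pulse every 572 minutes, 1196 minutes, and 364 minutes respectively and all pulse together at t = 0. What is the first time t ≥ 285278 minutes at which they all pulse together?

Joint pulses occur at multiples of LCM(572, 1196, 364).
572 = 2^2 × 11 × 13
1196 = 2^2 × 13 × 23
364 = 2^2 × 7 × 13
LCM(572, 1196, 364) = 2^2 × 7 × 11 × 13 × 23 = 92092.
Smallest multiple of 92092 that is ≥ 285278: ⌈285278/92092⌉ × 92092 = 4 × 92092 = 368368.

368368 minutes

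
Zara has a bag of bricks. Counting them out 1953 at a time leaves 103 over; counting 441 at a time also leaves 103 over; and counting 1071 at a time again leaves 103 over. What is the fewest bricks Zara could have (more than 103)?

N − 103 must be a common multiple of 1953, 441, and 1071.
1953 = 3^2 × 7 × 31
441 = 3^2 × 7^2
1071 = 3^2 × 7 × 17
LCM(1953, 441, 1071) = 3^2 × 7^2 × 17 × 31 = 232407.
Smallest N > 103 is LCM + 103 = 232407 + 103 = 232510.

232510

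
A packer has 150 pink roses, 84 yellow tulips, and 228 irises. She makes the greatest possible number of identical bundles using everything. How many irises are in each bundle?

38

Number of bundles = gcd(150, 84, 228).
150 = 2 × 3 × 5^2
84 = 2^2 × 3 × 7
228 = 2^2 × 3 × 19
gcd(150, 84, 228) = 2 × 3 = 6.
irises per bundle = 228 / 6 = 38.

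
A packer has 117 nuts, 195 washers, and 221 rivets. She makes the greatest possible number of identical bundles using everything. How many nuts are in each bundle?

9

Number of bundles = gcd(117, 195, 221).
117 = 3^2 × 13
195 = 3 × 5 × 13
221 = 13 × 17
gcd(117, 195, 221) = 13.
nuts per bundle = 117 / 13 = 9.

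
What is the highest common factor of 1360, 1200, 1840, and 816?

1360 = 2^4 × 5 × 17
1200 = 2^4 × 3 × 5^2
1840 = 2^4 × 5 × 23
816 = 2^4 × 3 × 17
gcd(1360, 1200, 1840, 816) = 2^4 = 16.

16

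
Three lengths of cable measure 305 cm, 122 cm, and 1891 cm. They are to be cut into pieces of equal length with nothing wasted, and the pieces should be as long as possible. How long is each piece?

The greatest length dividing all of 305, 122, and 1891 is their gcd.
305 = 5 × 61
122 = 2 × 61
1891 = 31 × 61
gcd(305, 122, 1891) = 61.

61 cm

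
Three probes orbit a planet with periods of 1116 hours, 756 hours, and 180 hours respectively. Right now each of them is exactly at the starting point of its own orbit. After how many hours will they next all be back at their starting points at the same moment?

117180 hours

The first simultaneous occurrence is after LCM of the individual periods.
1116 = 2^2 × 3^2 × 31
756 = 2^2 × 3^3 × 7
180 = 2^2 × 3^2 × 5
LCM(1116, 756, 180) = 2^2 × 3^3 × 5 × 7 × 31 = 117180.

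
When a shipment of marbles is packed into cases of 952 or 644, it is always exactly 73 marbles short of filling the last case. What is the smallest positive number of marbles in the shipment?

21823

Being 73 short of a full case of size k means N ≡ −73 (mod k), i.e. N + 73 is a multiple of each size.
952 = 2^3 × 7 × 17
644 = 2^2 × 7 × 23
LCM(952, 644) = 2^3 × 7 × 17 × 23 = 21896.
Smallest positive N is 21896 − 73 = 21823.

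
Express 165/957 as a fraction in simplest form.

5/29

165 = 3 × 5 × 11
957 = 3 × 11 × 29
gcd(165, 957) = 3 × 11 = 33.
Divide numerator and denominator by 33: 165/957 = 5/29.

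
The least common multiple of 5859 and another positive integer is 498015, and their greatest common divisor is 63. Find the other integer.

gcd × lcm = product of the two integers, so the other integer is (63 × 498015) / 5859 = 5355.

5355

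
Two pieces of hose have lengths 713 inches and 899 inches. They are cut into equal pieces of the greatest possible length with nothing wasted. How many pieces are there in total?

52

Piece length = gcd(713, 899).
713 = 23 × 31
899 = 29 × 31
gcd(713, 899) = 31.
Total pieces = 713/31 + 899/31 = 23 + 29 = 52.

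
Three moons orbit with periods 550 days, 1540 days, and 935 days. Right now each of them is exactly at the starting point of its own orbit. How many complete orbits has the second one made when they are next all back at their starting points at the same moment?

They are all back at their starting positions together after one LCM of the periods.
550 = 2 × 5^2 × 11
1540 = 2^2 × 5 × 7 × 11
935 = 5 × 11 × 17
LCM(550, 1540, 935) = 2^2 × 5^2 × 7 × 11 × 17 = 130900.
Orbits for period 1540: 130900 / 1540 = 85.

85 orbits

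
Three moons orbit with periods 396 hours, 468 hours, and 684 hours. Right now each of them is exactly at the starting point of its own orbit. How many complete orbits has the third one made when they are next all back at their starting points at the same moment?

143 orbits

All finish a whole number of cycles simultaneously at t = LCM of the periods.
396 = 2^2 × 3^2 × 11
468 = 2^2 × 3^2 × 13
684 = 2^2 × 3^2 × 19
LCM(396, 468, 684) = 2^2 × 3^2 × 11 × 13 × 19 = 97812.
Orbits for period 684: 97812 / 684 = 143.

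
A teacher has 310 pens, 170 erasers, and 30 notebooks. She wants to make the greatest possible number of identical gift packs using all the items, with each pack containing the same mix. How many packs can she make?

10 packs

The pack count must divide each quantity, so the greatest is gcd(310, 170, 30).
310 = 2 × 5 × 31
170 = 2 × 5 × 17
30 = 2 × 3 × 5
gcd(310, 170, 30) = 2 × 5 = 10.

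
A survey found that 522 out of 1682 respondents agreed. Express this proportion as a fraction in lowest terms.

9/29

522 = 2 × 3^2 × 29
1682 = 2 × 29^2
gcd(522, 1682) = 2 × 29 = 58.
Divide numerator and denominator by 58: 522/1682 = 9/29.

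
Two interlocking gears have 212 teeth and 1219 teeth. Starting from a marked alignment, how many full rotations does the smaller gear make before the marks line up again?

23 rotations

All finish a whole number of cycles simultaneously at t = LCM of the periods.
212 = 2^2 × 53
1219 = 23 × 53
LCM(212, 1219) = 2^2 × 23 × 53 = 4876.
Rotations for period 212: 4876 / 212 = 23.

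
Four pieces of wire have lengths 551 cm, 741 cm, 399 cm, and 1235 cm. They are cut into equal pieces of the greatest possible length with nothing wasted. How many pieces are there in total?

Piece length = gcd(551, 741, 399, 1235).
551 = 19 × 29
741 = 3 × 13 × 19
399 = 3 × 7 × 19
1235 = 5 × 13 × 19
gcd(551, 741, 399, 1235) = 19.
Total pieces = 551/19 + 741/19 + 399/19 + 1235/19 = 29 + 39 + 21 + 65 = 154.

154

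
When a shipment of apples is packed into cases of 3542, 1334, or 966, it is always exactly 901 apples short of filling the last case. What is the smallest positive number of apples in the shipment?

Being 901 short of a full case of size k means N ≡ −901 (mod k), i.e. N + 901 is a multiple of each size.
3542 = 2 × 7 × 11 × 23
1334 = 2 × 23 × 29
966 = 2 × 3 × 7 × 23
LCM(3542, 1334, 966) = 2 × 3 × 7 × 11 × 23 × 29 = 308154.
Smallest positive N is 308154 − 901 = 307253.

307253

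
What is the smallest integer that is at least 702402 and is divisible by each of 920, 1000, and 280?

805000

The integer must be a common multiple of 920, 1000, and 280, so a multiple of their LCM.
920 = 2^3 × 5 × 23
1000 = 2^3 × 5^3
280 = 2^3 × 5 × 7
LCM(920, 1000, 280) = 2^3 × 5^3 × 7 × 23 = 161000.
Smallest multiple of 161000 that is ≥ 702402: ⌈702402/161000⌉ × 161000 = 5 × 161000 = 805000.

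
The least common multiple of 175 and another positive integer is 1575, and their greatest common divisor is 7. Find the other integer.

63

gcd × lcm = product of the two integers, so the other integer is (7 × 1575) / 175 = 63.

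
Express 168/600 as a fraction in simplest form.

7/25

168 = 2^3 × 3 × 7
600 = 2^3 × 3 × 5^2
gcd(168, 600) = 2^3 × 3 = 24.
Divide numerator and denominator by 24: 168/600 = 7/25.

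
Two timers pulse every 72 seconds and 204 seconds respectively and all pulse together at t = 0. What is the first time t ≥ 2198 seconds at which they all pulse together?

Joint pulses occur at multiples of LCM(72, 204).
72 = 2^3 × 3^2
204 = 2^2 × 3 × 17
LCM(72, 204) = 2^3 × 3^2 × 17 = 1224.
Smallest multiple of 1224 that is ≥ 2198: ⌈2198/1224⌉ × 1224 = 2 × 1224 = 2448.

2448 seconds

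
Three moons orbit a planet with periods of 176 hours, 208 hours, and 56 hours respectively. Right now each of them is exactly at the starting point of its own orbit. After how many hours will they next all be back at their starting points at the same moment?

16016 hours

The first simultaneous occurrence is after LCM of the individual periods.
176 = 2^4 × 11
208 = 2^4 × 13
56 = 2^3 × 7
LCM(176, 208, 56) = 2^4 × 7 × 11 × 13 = 16016.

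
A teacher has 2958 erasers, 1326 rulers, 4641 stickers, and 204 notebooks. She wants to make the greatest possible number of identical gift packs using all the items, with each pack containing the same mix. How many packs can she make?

51 packs

The pack count must divide each quantity, so the greatest is gcd(2958, 1326, 4641, 204).
2958 = 2 × 3 × 17 × 29
1326 = 2 × 3 × 13 × 17
4641 = 3 × 7 × 13 × 17
204 = 2^2 × 3 × 17
gcd(2958, 1326, 4641, 204) = 3 × 17 = 51.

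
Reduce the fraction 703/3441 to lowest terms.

703 = 19 × 37
3441 = 3 × 31 × 37
gcd(703, 3441) = 37.
Divide numerator and denominator by 37: 703/3441 = 19/93.

19/93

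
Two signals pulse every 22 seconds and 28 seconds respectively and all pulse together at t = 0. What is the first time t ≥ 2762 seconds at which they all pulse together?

Joint pulses occur at multiples of LCM(22, 28).
22 = 2 × 11
28 = 2^2 × 7
LCM(22, 28) = 2^2 × 7 × 11 = 308.
Smallest multiple of 308 that is ≥ 2762: ⌈2762/308⌉ × 308 = 9 × 308 = 2772.

2772 seconds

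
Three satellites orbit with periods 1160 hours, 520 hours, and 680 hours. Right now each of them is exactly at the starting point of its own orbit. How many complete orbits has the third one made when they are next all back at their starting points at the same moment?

The first common completion time is the LCM of the periods.
1160 = 2^3 × 5 × 29
520 = 2^3 × 5 × 13
680 = 2^3 × 5 × 17
LCM(1160, 520, 680) = 2^3 × 5 × 13 × 17 × 29 = 256360.
Orbits for period 680: 256360 / 680 = 377.

377 orbits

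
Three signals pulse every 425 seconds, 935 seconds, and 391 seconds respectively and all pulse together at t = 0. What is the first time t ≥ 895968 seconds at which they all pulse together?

967725 seconds

Joint pulses occur at multiples of LCM(425, 935, 391).
425 = 5^2 × 17
935 = 5 × 11 × 17
391 = 17 × 23
LCM(425, 935, 391) = 5^2 × 11 × 17 × 23 = 107525.
Smallest multiple of 107525 that is ≥ 895968: ⌈895968/107525⌉ × 107525 = 9 × 107525 = 967725.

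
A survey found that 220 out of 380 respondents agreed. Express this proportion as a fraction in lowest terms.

220 = 2^2 × 5 × 11
380 = 2^2 × 5 × 19
gcd(220, 380) = 2^2 × 5 = 20.
Divide numerator and denominator by 20: 220/380 = 11/19.

11/19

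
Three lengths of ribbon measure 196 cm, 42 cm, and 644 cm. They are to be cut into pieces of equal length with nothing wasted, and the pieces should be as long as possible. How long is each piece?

14 cm

The greatest length dividing all of 196, 42, and 644 is their gcd.
196 = 2^2 × 7^2
42 = 2 × 3 × 7
644 = 2^2 × 7 × 23
gcd(196, 42, 644) = 2 × 7 = 14.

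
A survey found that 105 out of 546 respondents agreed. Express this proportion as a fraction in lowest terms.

5/26

105 = 3 × 5 × 7
546 = 2 × 3 × 7 × 13
gcd(105, 546) = 3 × 7 = 21.
Divide numerator and denominator by 21: 105/546 = 5/26.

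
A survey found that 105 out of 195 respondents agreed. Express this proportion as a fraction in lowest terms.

7/13

105 = 3 × 5 × 7
195 = 3 × 5 × 13
gcd(105, 195) = 3 × 5 = 15.
Divide numerator and denominator by 15: 105/195 = 7/13.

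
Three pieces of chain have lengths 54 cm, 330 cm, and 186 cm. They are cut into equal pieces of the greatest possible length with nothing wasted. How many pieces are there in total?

Piece length = gcd(54, 330, 186).
54 = 2 × 3^3
330 = 2 × 3 × 5 × 11
186 = 2 × 3 × 31
gcd(54, 330, 186) = 2 × 3 = 6.
Total pieces = 54/6 + 330/6 + 186/6 = 9 + 55 + 31 = 95.

95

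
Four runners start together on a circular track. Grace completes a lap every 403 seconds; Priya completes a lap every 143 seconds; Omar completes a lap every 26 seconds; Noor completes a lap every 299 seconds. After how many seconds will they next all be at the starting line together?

203918 seconds

They coincide at every common multiple of the periods; the first is the LCM.
403 = 13 × 31
143 = 11 × 13
26 = 2 × 13
299 = 13 × 23
LCM(403, 143, 26, 299) = 2 × 11 × 13 × 23 × 31 = 203918.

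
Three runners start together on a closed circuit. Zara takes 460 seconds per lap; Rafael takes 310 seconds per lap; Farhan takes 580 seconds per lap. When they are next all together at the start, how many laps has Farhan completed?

The first common completion time is the LCM of the periods.
460 = 2^2 × 5 × 23
310 = 2 × 5 × 31
580 = 2^2 × 5 × 29
LCM(460, 310, 580) = 2^2 × 5 × 23 × 29 × 31 = 413540.
Laps for period 580: 413540 / 580 = 713.

713 laps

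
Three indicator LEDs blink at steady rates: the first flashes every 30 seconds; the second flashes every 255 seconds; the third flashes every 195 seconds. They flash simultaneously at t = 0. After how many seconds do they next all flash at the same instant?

6630 seconds

We need the least common multiple of the intervals.
30 = 2 × 3 × 5
255 = 3 × 5 × 17
195 = 3 × 5 × 13
LCM(30, 255, 195) = 2 × 3 × 5 × 13 × 17 = 6630.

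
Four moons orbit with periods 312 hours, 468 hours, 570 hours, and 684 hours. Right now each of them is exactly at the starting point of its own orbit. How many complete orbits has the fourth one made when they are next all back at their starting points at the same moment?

130 orbits

They are all back at their starting positions together after one LCM of the periods.
312 = 2^3 × 3 × 13
468 = 2^2 × 3^2 × 13
570 = 2 × 3 × 5 × 19
684 = 2^2 × 3^2 × 19
LCM(312, 468, 570, 684) = 2^3 × 3^2 × 5 × 13 × 19 = 88920.
Orbits for period 684: 88920 / 684 = 130.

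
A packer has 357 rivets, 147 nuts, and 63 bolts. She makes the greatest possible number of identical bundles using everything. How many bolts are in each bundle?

3

Number of bundles = gcd(357, 147, 63).
357 = 3 × 7 × 17
147 = 3 × 7^2
63 = 3^2 × 7
gcd(357, 147, 63) = 3 × 7 = 21.
bolts per bundle = 63 / 21 = 3.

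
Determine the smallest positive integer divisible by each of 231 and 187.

3927

231 = 3 × 7 × 11
187 = 11 × 17
LCM(231, 187) = 3 × 7 × 11 × 17 = 3927.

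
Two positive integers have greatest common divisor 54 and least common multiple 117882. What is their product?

For any two positive integers, gcd × lcm = product = 54 × 117882 = 6365628.

6365628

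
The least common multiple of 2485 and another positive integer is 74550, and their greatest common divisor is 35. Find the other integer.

1050

gcd × lcm = product of the two integers, so the other integer is (35 × 74550) / 2485 = 1050.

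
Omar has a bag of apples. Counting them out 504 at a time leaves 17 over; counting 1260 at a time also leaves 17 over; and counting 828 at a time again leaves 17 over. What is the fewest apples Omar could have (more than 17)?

N − 17 must be a common multiple of 504, 1260, and 828.
504 = 2^3 × 3^2 × 7
1260 = 2^2 × 3^2 × 5 × 7
828 = 2^2 × 3^2 × 23
LCM(504, 1260, 828) = 2^3 × 3^2 × 5 × 7 × 23 = 57960.
Smallest N > 17 is LCM + 17 = 57960 + 17 = 57977.

57977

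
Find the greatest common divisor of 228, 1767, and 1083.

228 = 2^2 × 3 × 19
1767 = 3 × 19 × 31
1083 = 3 × 19^2
gcd(228, 1767, 1083) = 3 × 19 = 57.

57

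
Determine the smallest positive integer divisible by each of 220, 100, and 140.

220 = 2^2 × 5 × 11
100 = 2^2 × 5^2
140 = 2^2 × 5 × 7
LCM(220, 100, 140) = 2^2 × 5^2 × 7 × 11 = 7700.

7700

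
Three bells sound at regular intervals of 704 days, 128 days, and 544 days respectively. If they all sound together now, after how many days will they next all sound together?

We need the least common multiple of the intervals.
704 = 2^6 × 11
128 = 2^7
544 = 2^5 × 17
LCM(704, 128, 544) = 2^7 × 11 × 17 = 23936.

23936 days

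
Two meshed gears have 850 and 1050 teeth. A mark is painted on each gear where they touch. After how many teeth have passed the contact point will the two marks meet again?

17850 teeth

We need the least common multiple of the intervals.
850 = 2 × 5^2 × 17
1050 = 2 × 3 × 5^2 × 7
LCM(850, 1050) = 2 × 3 × 5^2 × 7 × 17 = 17850.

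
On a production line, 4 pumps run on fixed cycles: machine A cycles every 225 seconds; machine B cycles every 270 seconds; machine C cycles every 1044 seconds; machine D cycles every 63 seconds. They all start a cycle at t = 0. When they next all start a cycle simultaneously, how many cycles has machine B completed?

All finish a whole number of cycles simultaneously at t = LCM of the periods.
225 = 3^2 × 5^2
270 = 2 × 3^3 × 5
1044 = 2^2 × 3^2 × 29
63 = 3^2 × 7
LCM(225, 270, 1044, 63) = 2^2 × 3^3 × 5^2 × 7 × 29 = 548100.
Cycles for period 270: 548100 / 270 = 2030.

2030 cycles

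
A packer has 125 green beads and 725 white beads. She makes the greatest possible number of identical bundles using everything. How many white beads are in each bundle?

Number of bundles = gcd(125, 725).
125 = 5^3
725 = 5^2 × 29
gcd(125, 725) = 5^2 = 25.
white beads per bundle = 725 / 25 = 29.

29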